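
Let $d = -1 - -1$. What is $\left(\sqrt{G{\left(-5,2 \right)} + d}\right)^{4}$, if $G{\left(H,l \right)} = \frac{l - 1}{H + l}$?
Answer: $\frac{1}{9} \approx 0.11111$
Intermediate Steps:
$G{\left(H,l \right)} = \frac{-1 + l}{H + l}$
$d = 0$ ($d = -1 + 1 = 0$)
$\left(\sqrt{G{\left(-5,2 \right)} + d}\right)^{4} = \left(\sqrt{\frac{-1 + 2}{-5 + 2} + 0}\right)^{4} = \left(\sqrt{\frac{1}{-3} \cdot 1 + 0}\right)^{4} = \left(\sqrt{\left(- \frac{1}{3}\right) 1 + 0}\right)^{4} = \left(\sqrt{- \frac{1}{3} + 0}\right)^{4} = \left(\sqrt{- \frac{1}{3}}\right)^{4} = \left(\frac{i \sqrt{3}}{3}\right)^{4} = \frac{1}{9}$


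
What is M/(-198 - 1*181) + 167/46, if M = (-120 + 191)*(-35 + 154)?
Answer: -325361/17434 ≈ -18.662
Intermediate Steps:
M = 8449 (M = 71*119 = 8449)
M/(-198 - 1*181) + 167/46 = 8449/(-198 - 1*181) + 167/46 = 8449/(-198 - 181) + 167*(1/46) = 8449/(-379) + 167/46 = 8449*(-1/379) + 167/46 = -8449/379 + 167/46 = -325361/17434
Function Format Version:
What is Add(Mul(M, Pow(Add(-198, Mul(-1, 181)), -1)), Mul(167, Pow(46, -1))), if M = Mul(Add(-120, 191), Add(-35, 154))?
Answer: Rational(-325361, 17434) ≈ -18.662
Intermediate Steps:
M = 8449 (M = Mul(71, 119) = 8449)
Add(Mul(M, Pow(Add(-198, Mul(-1, 181)), -1)), Mul(167, Pow(46, -1))) = Add(Mul(8449, Pow(Add(-198, Mul(-1, 181)), -1)), Mul(167, Pow(46, -1))) = Add(Mul(8449, Pow(Add(-198, -181), -1)), Mul(167, Rational(1, 46))) = Add(Mul(8449, Pow(-379, -1)), Rational(167, 46)) = Add(Mul(8449, Rational(-1, 379)), Rational(167, 46)) = Add(Rational(-8449, 379), Rational(167, 46)) = Rational(-325361, 17434)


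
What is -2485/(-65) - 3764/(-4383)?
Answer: 2227283/56979 ≈ 39.090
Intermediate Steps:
-2485/(-65) - 3764/(-4383) = -2485*(-1/65) - 3764*(-1/4383) = 497/13 + 3764/4383 = 2227283/56979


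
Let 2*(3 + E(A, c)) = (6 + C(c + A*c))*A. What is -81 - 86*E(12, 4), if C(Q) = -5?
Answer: -339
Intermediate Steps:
E(A, c) = -3 + A/2 (E(A, c) = -3 + ((6 - 5)*A)/2 = -3 + (1*A)/2 = -3 + A/2)
-81 - 86*E(12, 4) = -81 - 86*(-3 + (1/2)*12) = -81 - 86*(-3 + 6) = -81 - 86*3 = -81 - 258 = -339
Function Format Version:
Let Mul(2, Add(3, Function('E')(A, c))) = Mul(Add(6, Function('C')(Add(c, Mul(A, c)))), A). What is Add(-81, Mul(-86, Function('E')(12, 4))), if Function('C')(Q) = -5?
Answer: -339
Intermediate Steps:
Function('E')(A, c) = Add(-3, Mul(Rational(1, 2), A)) (Function('E')(A, c) = Add(-3, Mul(Rational(1, 2), Mul(Add(6, -5), A))) = Add(-3, Mul(Rational(1, 2), Mul(1, A))) = Add(-3, Mul(Rational(1, 2), A)))
Add(-81, Mul(-86, Function('E')(12, 4))) = Add(-81, Mul(-86, Add(-3, Mul(Rational(1, 2), 12)))) = Add(-81, Mul(-86, Add(-3, 6))) = Add(-81, Mul(-86, 3)) = Add(-81, -258) = -339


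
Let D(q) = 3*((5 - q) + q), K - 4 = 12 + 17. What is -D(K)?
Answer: -15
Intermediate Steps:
K = 33 (K = 4 + (12 + 17) = 4 + 29 = 33)
D(q) = 15 (D(q) = 3*5 = 15)
-D(K) = -1*15 = -15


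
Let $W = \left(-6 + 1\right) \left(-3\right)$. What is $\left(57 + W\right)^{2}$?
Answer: $5184$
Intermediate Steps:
$W = 15$ ($W = \left(-5\right) \left(-3\right) = 15$)
$\left(57 + W\right)^{2} = \left(57 + 15\right)^{2} = 72^{2} = 5184$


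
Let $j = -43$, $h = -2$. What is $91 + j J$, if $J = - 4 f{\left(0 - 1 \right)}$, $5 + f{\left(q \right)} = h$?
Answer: $-1113$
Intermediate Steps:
$f{\left(q \right)} = -7$ ($f{\left(q \right)} = -5 - 2 = -7$)
$J = 28$ ($J = \left(-4\right) \left(-7\right) = 28$)
$91 + j J = 91 - 1204 = -1113$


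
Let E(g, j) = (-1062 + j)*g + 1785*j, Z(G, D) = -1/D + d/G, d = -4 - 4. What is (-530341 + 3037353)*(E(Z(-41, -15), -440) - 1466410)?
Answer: -3472474786063664/615 ≈ -5.6463e+12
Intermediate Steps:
d = -8
Z(G, D) = -1/D - 8/G
E(g, j) = 1785*j + g*(-1062 + j) (E(g, j) = g*(-1062 + j) + 1785*j = 1785*j + g*(-1062 + j))
(-530341 + 3037353)*(E(Z(-41, -15), -440) - 1466410) = (-530341 + 3037353)*((-1062*(-1/(-15) - 8/(-41)) + 1785*(-440) + (-1/(-15) - 8/(-41))*(-440)) - 1466410) = 2507012*((-1062*(-1*(-1/15) - 8*(-1/41)) - 785400 + (-1*(-1/15) - 8*(-1/41))*(-440)) - 1466410) = 2507012*((-1062*(1/15 + 8/41) - 785400 + (1/15 + 8/41)*(-440)) - 1466410) = 2507012*((-1062*161/615 - 785400 + (161/615)*(-440)) - 1466410) = 2507012*((-56994/205 - 785400 - 14168/123) - 1466410) = 2507012*(-483262822/615 - 1466410) = 2507012*(-1385104972/615) = -3472474786063664/615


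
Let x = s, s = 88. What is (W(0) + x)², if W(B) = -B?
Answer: 7744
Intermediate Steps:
x = 88
(W(0) + x)² = (-1*0 + 88)² = (0 + 88)² = 88² = 7744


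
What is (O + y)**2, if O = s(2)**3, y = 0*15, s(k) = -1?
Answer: 1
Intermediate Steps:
y = 0
O = -1 (O = (-1)**3 = -1)
(O + y)**2 = (-1 + 0)**2 = (-1)**2 = 1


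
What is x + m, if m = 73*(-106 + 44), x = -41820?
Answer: -46346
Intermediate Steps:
m = -4526 (m = 73*(-62) = -4526)
x + m = -41820 - 4526 = -46346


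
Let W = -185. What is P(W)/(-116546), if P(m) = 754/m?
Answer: 377/10780505 ≈ 3.4971e-5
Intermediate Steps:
P(W)/(-116546) = (754/(-185))/(-116546) = (754*(-1/185))*(-1/116546) = -754/185*(-1/116546) = 377/10780505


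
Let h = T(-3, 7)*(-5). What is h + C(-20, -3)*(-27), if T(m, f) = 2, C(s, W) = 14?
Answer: -388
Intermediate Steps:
h = -10 (h = 2*(-5) = -10)
h + C(-20, -3)*(-27) = -10 + 14*(-27) = -10 - 378 = -388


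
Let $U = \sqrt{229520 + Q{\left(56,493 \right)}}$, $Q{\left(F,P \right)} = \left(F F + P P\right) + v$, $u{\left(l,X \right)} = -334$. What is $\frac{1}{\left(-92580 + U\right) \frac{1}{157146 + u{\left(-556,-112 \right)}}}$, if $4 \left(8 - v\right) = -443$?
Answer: $- \frac{11614123968}{6856464461} - \frac{313624 \sqrt{1903295}}{34282322305} \approx -1.7065$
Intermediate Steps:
$v = \frac{475}{4}$ ($v = 8 - - \frac{443}{4} = 8 + \frac{443}{4} = \frac{475}{4} \approx 118.75$)
$Q{\left(F,P \right)} = \frac{475}{4} + F^{2} + P^{2}$ ($Q{\left(F,P \right)} = \left(F F + P P\right) + \frac{475}{4} = \left(F^{2} + P^{2}\right) + \frac{475}{4} = \frac{475}{4} + F^{2} + P^{2}$)
$U = \frac{\sqrt{1903295}}{2}$ ($U = \sqrt{229520 + \left(\frac{475}{4} + 56^{2} + 493^{2}\right)} = \sqrt{229520 + \left(\frac{475}{4} + 3136 + 243049\right)} = \sqrt{229520 + \frac{985215}{4}} = \sqrt{\frac{1903295}{4}} = \frac{\sqrt{1903295}}{2} \approx 689.8$)
$\frac{1}{\left(-92580 + U\right) \frac{1}{157146 + u{\left(-556,-112 \right)}}} = \frac{1}{\left(-92580 + \frac{\sqrt{1903295}}{2}\right) \frac{1}{157146 - 334}} = \frac{1}{\left(-92580 + \frac{\sqrt{1903295}}{2}\right) \frac{1}{156812}} = \frac{1}{- \frac{23145}{39203} + \frac{\sqrt{1903295}}{313624}}$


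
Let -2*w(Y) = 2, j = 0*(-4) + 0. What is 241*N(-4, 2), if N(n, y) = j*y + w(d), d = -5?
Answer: -241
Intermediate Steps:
j = 0 (j = 0 + 0 = 0)
w(Y) = -1 (w(Y) = -½*2 = -1)
N(n, y) = -1 (N(n, y) = 0*y - 1 = 0 - 1 = -1)
241*N(-4, 2) = 241*(-1) = -241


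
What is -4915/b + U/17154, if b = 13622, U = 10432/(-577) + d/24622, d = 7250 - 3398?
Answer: -300319748504435/829937580726618 ≈ -0.36186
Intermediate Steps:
d = 3852
U = -127317050/7103447 (U = 10432/(-577) + 3852/24622 = 10432*(-1/577) + 3852*(1/24622) = -10432/577 + 1926/12311 = -127317050/7103447 ≈ -17.923)
-4915/b + U/17154 = -4915/13622 - 127317050/7103447/17154 = -4915*1/13622 - 127317050/7103447*1/17154 = -4915/13622 - 63658525/60926264919 = -300319748504435/829937580726618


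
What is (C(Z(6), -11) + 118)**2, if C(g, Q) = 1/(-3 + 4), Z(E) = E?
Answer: 14161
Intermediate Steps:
C(g, Q) = 1 (C(g, Q) = 1/1 = 1)
(C(Z(6), -11) + 118)**2 = (1 + 118)**2 = 119**2 = 14161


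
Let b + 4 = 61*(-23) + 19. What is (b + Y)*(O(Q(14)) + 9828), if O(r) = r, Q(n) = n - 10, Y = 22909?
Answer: 211594472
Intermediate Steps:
Q(n) = -10 + n
b = -1388 (b = -4 + (61*(-23) + 19) = -4 + (-1403 + 19) = -4 - 1384 = -1388)
(b + Y)*(O(Q(14)) + 9828) = (-1388 + 22909)*((-10 + 14) + 9828) = 21521*(4 + 9828) = 21521*9832 = 211594472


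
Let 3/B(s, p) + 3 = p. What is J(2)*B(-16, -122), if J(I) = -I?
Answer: 6/125 ≈ 0.048000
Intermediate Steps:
B(s, p) = 3/(-3 + p)
J(2)*B(-16, -122) = (-1*2)*(3/(-3 - 122)) = -6/(-125) = -6*(-1)/125 = -2*(-3/125) = 6/125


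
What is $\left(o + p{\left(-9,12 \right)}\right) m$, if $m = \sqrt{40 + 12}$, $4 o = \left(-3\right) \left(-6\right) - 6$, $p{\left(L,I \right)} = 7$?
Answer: $20 \sqrt{13} \approx 72.111$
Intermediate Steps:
$o = 3$ ($o = \frac{\left(-3\right) \left(-6\right) - 6}{4} = \frac{18 - 6}{4} = \frac{1}{4} \cdot 12 = 3$)
$m = 2 \sqrt{13}$ ($m = \sqrt{52} = 2 \sqrt{13} \approx 7.2111$)
$\left(o + p{\left(-9,12 \right)}\right) m = \left(3 + 7\right) 2 \sqrt{13} = 10 \cdot 2 \sqrt{13} = 20 \sqrt{13}$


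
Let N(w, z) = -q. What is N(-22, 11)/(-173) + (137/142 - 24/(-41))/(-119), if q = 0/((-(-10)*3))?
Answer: -9025/692818 ≈ -0.013027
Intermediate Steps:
q = 0 (q = 0/((-2*(-15))) = 0/30 = 0*(1/30) = 0)
N(w, z) = 0 (N(w, z) = -1*0 = 0)
N(-22, 11)/(-173) + (137/142 - 24/(-41))/(-119) = 0/(-173) + (137/142 - 24/(-41))/(-119) = 0*(-1/173) + (137*(1/142) - 24*(-1/41))*(-1/119) = 0 + (137/142 + 24/41)*(-1/119) = 0 + (9025/5822)*(-1/119) = 0 - 9025/692818 = -9025/692818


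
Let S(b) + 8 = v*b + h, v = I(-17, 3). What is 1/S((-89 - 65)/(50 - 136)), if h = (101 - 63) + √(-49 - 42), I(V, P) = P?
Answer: 5031/190900 - 1849*I*√91/2481700 ≈ 0.026354 - 0.0071074*I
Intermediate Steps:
v = 3
h = 38 + I*√91 (h = 38 + √(-91) = 38 + I*√91 ≈ 38.0 + 9.5394*I)
S(b) = 30 + 3*b + I*√91 (S(b) = -8 + (3*b + (38 + I*√91)) = -8 + (38 + 3*b + I*√91) = 30 + 3*b + I*√91)
1/S((-89 - 65)/(50 - 136)) = 1/(30 + 3*((-89 - 65)/(50 - 136)) + I*√91) = 1/(30 + 3*(-154/(-86)) + I*√91) = 1/(30 + 3*(-154*(-1/86)) + I*√91) = 1/(30 + 3*(77/43) + I*√91) = 1/(30 + 231/43 + I*√91) = 1/(1521/43 + I*√91)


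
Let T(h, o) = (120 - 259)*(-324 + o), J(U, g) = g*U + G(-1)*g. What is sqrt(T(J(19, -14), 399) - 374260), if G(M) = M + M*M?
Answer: I*sqrt(384685) ≈ 620.23*I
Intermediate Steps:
G(M) = M + M**2
J(U, g) = U*g (J(U, g) = g*U + (-(1 - 1))*g = U*g + (-1*0)*g = U*g + 0*g = U*g + 0 = U*g)
T(h, o) = 45036 - 139*o (T(h, o) = -139*(-324 + o) = 45036 - 139*o)
sqrt(T(J(19, -14), 399) - 374260) = sqrt((45036 - 139*399) - 374260) = sqrt((45036 - 55461) - 374260) = sqrt(-10425 - 374260) = sqrt(-384685) = I*sqrt(384685)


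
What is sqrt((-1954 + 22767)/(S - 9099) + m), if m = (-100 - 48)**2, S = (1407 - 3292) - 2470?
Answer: sqrt(4125458442)/434 ≈ 147.99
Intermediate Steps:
S = -4355 (S = -1885 - 2470 = -4355)
m = 21904 (m = (-148)**2 = 21904)
sqrt((-1954 + 22767)/(S - 9099) + m) = sqrt((-1954 + 22767)/(-4355 - 9099) + 21904) = sqrt(20813/(-13454) + 21904) = sqrt(20813*(-1/13454) + 21904) = sqrt(-20813/13454 + 21904) = sqrt(294675603/13454) = sqrt(4125458442)/434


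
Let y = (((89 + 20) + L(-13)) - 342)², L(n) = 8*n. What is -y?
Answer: -113569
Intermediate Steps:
y = 113569 (y = (((89 + 20) + 8*(-13)) - 342)² = ((109 - 104) - 342)² = (5 - 342)² = (-337)² = 113569)
-y = -1*113569 = -113569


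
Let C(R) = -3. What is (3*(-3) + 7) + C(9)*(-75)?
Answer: 223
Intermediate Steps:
(3*(-3) + 7) + C(9)*(-75) = (3*(-3) + 7) - 3*(-75) = (-9 + 7) + 225 = -2 + 225 = 223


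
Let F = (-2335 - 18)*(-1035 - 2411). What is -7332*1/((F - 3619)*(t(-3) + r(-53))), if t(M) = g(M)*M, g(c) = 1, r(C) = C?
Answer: 1833/113467466 ≈ 1.6154e-5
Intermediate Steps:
F = 8108438 (F = -2353*(-3446) = 8108438)
t(M) = M (t(M) = 1*M = M)
-7332*1/((F - 3619)*(t(-3) + r(-53))) = -7332*1/((-3 - 53)*(8108438 - 3619)) = -7332/((-56*8104819)) = -7332/(-453869864) = -7332*(-1/453869864) = 1833/113467466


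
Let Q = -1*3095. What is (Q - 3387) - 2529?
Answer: -9011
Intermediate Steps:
Q = -3095
(Q - 3387) - 2529 = (-3095 - 3387) - 2529 = -6482 - 2529 = -9011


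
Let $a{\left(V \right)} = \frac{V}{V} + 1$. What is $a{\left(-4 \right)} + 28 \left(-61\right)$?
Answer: $-1706$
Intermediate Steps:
$a{\left(V \right)} = 2$ ($a{\left(V \right)} = 1 + 1 = 2$)
$a{\left(-4 \right)} + 28 \left(-61\right) = 2 + 28 \left(-61\right) = 2 - 1708 = -1706$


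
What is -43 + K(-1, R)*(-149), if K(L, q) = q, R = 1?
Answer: -192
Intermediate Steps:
-43 + K(-1, R)*(-149) = -43 + 1*(-149) = -43 - 149 = -192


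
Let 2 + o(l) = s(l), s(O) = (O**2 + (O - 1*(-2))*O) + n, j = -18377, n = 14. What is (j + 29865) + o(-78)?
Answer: 23512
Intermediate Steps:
s(O) = 14 + O**2 + O*(2 + O) (s(O) = (O**2 + (O - 1*(-2))*O) + 14 = (O**2 + (O + 2)*O) + 14 = (O**2 + (2 + O)*O) + 14 = (O**2 + O*(2 + O)) + 14 = 14 + O**2 + O*(2 + O))
o(l) = 12 + 2*l + 2*l**2 (o(l) = -2 + (14 + 2*l + 2*l**2) = 12 + 2*l + 2*l**2)
(j + 29865) + o(-78) = (-18377 + 29865) + (12 + 2*(-78) + 2*(-78)**2) = 11488 + (12 - 156 + 2*6084) = 11488 + (12 - 156 + 12168) = 11488 + 12024 = 23512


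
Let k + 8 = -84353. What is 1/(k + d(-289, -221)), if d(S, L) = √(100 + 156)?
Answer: -1/84345 ≈ -1.1856e-5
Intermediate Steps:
d(S, L) = 16 (d(S, L) = √256 = 16)
k = -84361 (k = -8 - 84353 = -84361)
1/(k + d(-289, -221)) = 1/(-84361 + 16) = 1/(-84345) = -1/84345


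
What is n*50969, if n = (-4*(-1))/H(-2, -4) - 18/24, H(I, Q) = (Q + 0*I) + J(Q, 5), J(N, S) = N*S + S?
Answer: -3720737/76 ≈ -48957.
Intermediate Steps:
J(N, S) = S + N*S
H(I, Q) = 5 + 6*Q (H(I, Q) = (Q + 0*I) + 5*(1 + Q) = (Q + 0) + (5 + 5*Q) = Q + (5 + 5*Q) = 5 + 6*Q)
n = -73/76 (n = (-4*(-1))/(5 + 6*(-4)) - 18/24 = 4/(5 - 24) - 18*1/24 = 4/(-19) - ¾ = 4*(-1/19) - ¾ = -4/19 - ¾ = -73/76 ≈ -0.96053)
n*50969 = -73/76*50969 = -3720737/76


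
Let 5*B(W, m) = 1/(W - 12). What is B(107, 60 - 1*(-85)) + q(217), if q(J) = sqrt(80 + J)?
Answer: 1/475 + 3*sqrt(33) ≈ 17.236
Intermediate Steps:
B(W, m) = 1/(5*(-12 + W)) (B(W, m) = 1/(5*(W - 12)) = 1/(5*(-12 + W)))
B(107, 60 - 1*(-85)) + q(217) = 1/(5*(-12 + 107)) + sqrt(80 + 217) = (1/5)/95 + sqrt(297) = (1/5)*(1/95) + 3*sqrt(33) = 1/475 + 3*sqrt(33)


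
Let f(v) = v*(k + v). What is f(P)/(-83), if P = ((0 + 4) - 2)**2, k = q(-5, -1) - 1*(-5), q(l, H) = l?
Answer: -16/83 ≈ -0.19277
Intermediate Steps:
k = 0 (k = -5 - 1*(-5) = -5 + 5 = 0)
P = 4 (P = (4 - 2)**2 = 2**2 = 4)
f(v) = v**2 (f(v) = v*(0 + v) = v*v = v**2)
f(P)/(-83) = 4**2/(-83) = 16*(-1/83) = -16/83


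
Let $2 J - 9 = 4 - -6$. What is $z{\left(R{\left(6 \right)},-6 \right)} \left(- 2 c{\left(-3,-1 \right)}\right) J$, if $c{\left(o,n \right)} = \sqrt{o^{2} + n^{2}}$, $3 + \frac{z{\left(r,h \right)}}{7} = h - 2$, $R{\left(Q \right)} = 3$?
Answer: $1463 \sqrt{10} \approx 4626.4$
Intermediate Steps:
$z{\left(r,h \right)} = -35 + 7 h$ ($z{\left(r,h \right)} = -21 + 7 \left(h - 2\right) = -21 + 7 \left(-2 + h\right) = -21 + \left(-14 + 7 h\right) = -35 + 7 h$)
$J = \frac{19}{2}$ ($J = \frac{9}{2} + \frac{4 - -6}{2} = \frac{9}{2} + \frac{4 + 6}{2} = \frac{9}{2} + \frac{1}{2} \cdot 10 = \frac{9}{2} + 5 = \frac{19}{2} \approx 9.5$)
$c{\left(o,n \right)} = \sqrt{n^{2} + o^{2}}$
$z{\left(R{\left(6 \right)},-6 \right)} \left(- 2 c{\left(-3,-1 \right)}\right) J = \left(-35 + 7 \left(-6\right)\right) \left(- 2 \sqrt{\left(-1\right)^{2} + \left(-3\right)^{2}}\right) \frac{19}{2} = \left(-35 - 42\right) \left(- 2 \sqrt{1 + 9}\right) \frac{19}{2} = - 77 \left(- 2 \sqrt{10}\right) \frac{19}{2} = 154 \sqrt{10} \cdot \frac{19}{2} = 1463 \sqrt{10}$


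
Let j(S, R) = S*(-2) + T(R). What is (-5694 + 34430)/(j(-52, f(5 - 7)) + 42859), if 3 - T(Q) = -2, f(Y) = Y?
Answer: 3592/5371 ≈ 0.66878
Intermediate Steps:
T(Q) = 5 (T(Q) = 3 - 1*(-2) = 3 + 2 = 5)
j(S, R) = 5 - 2*S (j(S, R) = S*(-2) + 5 = -2*S + 5 = 5 - 2*S)
(-5694 + 34430)/(j(-52, f(5 - 7)) + 42859) = (-5694 + 34430)/((5 - 2*(-52)) + 42859) = 28736/((5 + 104) + 42859) = 28736/(109 + 42859) = 28736/42968 = 28736*(1/42968) = 3592/5371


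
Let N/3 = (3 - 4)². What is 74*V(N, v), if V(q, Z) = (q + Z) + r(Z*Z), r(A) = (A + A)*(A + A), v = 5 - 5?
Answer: 222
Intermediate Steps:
v = 0
N = 3 (N = 3*(3 - 4)² = 3*(-1)² = 3*1 = 3)
r(A) = 4*A² (r(A) = (2*A)*(2*A) = 4*A²)
V(q, Z) = Z + q + 4*Z⁴ (V(q, Z) = (q + Z) + 4*(Z*Z)² = (Z + q) + 4*(Z²)² = (Z + q) + 4*Z⁴ = Z + q + 4*Z⁴)
74*V(N, v) = 74*(0 + 3 + 4*0⁴) = 74*(0 + 3 + 4*0) = 74*(0 + 3 + 0) = 74*3 = 222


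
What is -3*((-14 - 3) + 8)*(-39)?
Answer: -1053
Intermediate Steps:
-3*((-14 - 3) + 8)*(-39) = -3*(-17 + 8)*(-39) = -3*(-9)*(-39) = 27*(-39) = -1053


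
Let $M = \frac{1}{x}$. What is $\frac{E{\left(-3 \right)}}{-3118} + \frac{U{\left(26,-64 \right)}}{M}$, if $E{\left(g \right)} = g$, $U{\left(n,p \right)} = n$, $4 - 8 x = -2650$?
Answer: $\frac{13447156}{1559} \approx 8625.5$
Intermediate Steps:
$x = \frac{1327}{4}$ ($x = \frac{1}{2} - - \frac{1325}{4} = \frac{1}{2} + \frac{1325}{4} = \frac{1327}{4} \approx 331.75$)
$M = \frac{4}{1327}$ ($M = \frac{1}{\frac{1327}{4}} = \frac{4}{1327} \approx 0.0030143$)
$\frac{E{\left(-3 \right)}}{-3118} + \frac{U{\left(26,-64 \right)}}{M} = - \frac{3}{-3118} + \frac{26}{\frac{4}{1327}} = \left(-3\right) \left(- \frac{1}{3118}\right) + 26 \cdot \frac{1327}{4} = \frac{3}{3118} + \frac{17251}{2} = \frac{13447156}{1559}$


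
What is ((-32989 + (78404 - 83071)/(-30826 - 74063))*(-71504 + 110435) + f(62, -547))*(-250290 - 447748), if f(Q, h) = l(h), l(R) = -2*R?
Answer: 31343790096879865968/34963 ≈ 8.9648e+14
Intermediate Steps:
f(Q, h) = -2*h
((-32989 + (78404 - 83071)/(-30826 - 74063))*(-71504 + 110435) + f(62, -547))*(-250290 - 447748) = ((-32989 + (78404 - 83071)/(-30826 - 74063))*(-71504 + 110435) - 2*(-547))*(-250290 - 447748) = ((-32989 - 4667/(-104889))*38931 + 1094)*(-698038) = ((-32989 - 4667*(-1/104889))*38931 + 1094)*(-698038) = ((-32989 + 4667/104889)*38931 + 1094)*(-698038) = (-3460178554/104889*38931 + 1094)*(-698038) = (-44902737095258/34963 + 1094)*(-698038) = -44902698845736/34963*(-698038) = 31343790096879865968/34963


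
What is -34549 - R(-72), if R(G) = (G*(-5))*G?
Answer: -8629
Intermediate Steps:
R(G) = -5*G² (R(G) = (-5*G)*G = -5*G²)
-34549 - R(-72) = -34549 - (-5)*(-72)² = -34549 - (-5)*5184 = -34549 - 1*(-25920) = -34549 + 25920 = -8629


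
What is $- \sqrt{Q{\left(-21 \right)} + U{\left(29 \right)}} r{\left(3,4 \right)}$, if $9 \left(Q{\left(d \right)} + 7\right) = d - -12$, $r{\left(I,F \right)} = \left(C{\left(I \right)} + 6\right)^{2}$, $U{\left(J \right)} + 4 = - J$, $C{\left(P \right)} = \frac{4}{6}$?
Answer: $- \frac{400 i \sqrt{41}}{9} \approx - 284.58 i$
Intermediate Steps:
$C{\left(P \right)} = \frac{2}{3}$ ($C{\left(P \right)} = 4 \cdot \frac{1}{6} = \frac{2}{3}$)
$U{\left(J \right)} = -4 - J$
$r{\left(I,F \right)} = \frac{400}{9}$ ($r{\left(I,F \right)} = \left(\frac{2}{3} + 6\right)^{2} = \left(\frac{20}{3}\right)^{2} = \frac{400}{9}$)
$Q{\left(d \right)} = - \frac{17}{3} + \frac{d}{9}$ ($Q{\left(d \right)} = -7 + \frac{d - -12}{9} = -7 + \frac{d + 12}{9} = -7 + \frac{12 + d}{9} = -7 + \left(\frac{4}{3} + \frac{d}{9}\right) = - \frac{17}{3} + \frac{d}{9}$)
$- \sqrt{Q{\left(-21 \right)} + U{\left(29 \right)}} r{\left(3,4 \right)} = - \frac{\sqrt{\left(- \frac{17}{3} + \frac{1}{9} \left(-21\right)\right) - 33} \cdot 400}{9} = - \frac{\sqrt{\left(- \frac{17}{3} - \frac{7}{3}\right) - 33} \cdot 400}{9} = - \frac{\sqrt{-8 - 33} \cdot 400}{9} = - \frac{\sqrt{-41} \cdot 400}{9} = - \frac{i \sqrt{41} \cdot 400}{9} = - \frac{400 i \sqrt{41}}{9}$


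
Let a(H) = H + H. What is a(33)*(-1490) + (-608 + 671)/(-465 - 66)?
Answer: -5802067/59 ≈ -98340.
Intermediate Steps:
a(H) = 2*H
a(33)*(-1490) + (-608 + 671)/(-465 - 66) = (2*33)*(-1490) + (-608 + 671)/(-465 - 66) = 66*(-1490) + 63/(-531) = -98340 + 63*(-1/531) = -98340 - 7/59 = -5802067/59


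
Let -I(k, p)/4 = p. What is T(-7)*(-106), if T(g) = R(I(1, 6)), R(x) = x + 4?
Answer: 2120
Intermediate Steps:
I(k, p) = -4*p
R(x) = 4 + x
T(g) = -20 (T(g) = 4 - 4*6 = 4 - 24 = -20)
T(-7)*(-106) = -20*(-106) = 2120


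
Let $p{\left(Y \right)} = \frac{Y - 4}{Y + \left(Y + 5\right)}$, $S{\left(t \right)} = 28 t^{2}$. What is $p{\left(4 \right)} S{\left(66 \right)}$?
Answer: $0$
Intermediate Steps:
$p{\left(Y \right)} = \frac{-4 + Y}{5 + 2 Y}$ ($p{\left(Y \right)} = \frac{-4 + Y}{Y + \left(5 + Y\right)} = \frac{-4 + Y}{5 + 2 Y}$)
$p{\left(4 \right)} S{\left(66 \right)} = \frac{-4 + 4}{5 + 2 \cdot 4} \cdot 28 \cdot 66^{2} = \frac{1}{5 + 8} \cdot 0 \cdot 28 \cdot 4356 = \frac{1}{13} \cdot 0 \cdot 121968 = 0 \cdot 121968 = 0$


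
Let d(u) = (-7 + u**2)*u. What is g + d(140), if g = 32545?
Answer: 2775565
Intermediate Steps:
d(u) = u*(-7 + u**2)
g + d(140) = 32545 + 140*(-7 + 140**2) = 32545 + 140*(-7 + 19600) = 32545 + 140*19593 = 32545 + 2743020 = 2775565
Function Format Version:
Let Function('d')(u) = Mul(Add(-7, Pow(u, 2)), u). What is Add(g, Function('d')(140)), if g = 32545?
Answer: 2775565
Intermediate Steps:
Function('d')(u) = Mul(u, Add(-7, Pow(u, 2)))
Add(g, Function('d')(140)) = Add(32545, Mul(140, Add(-7, Pow(140, 2)))) = Add(32545, Mul(140, Add(-7, 19600))) = Add(32545, Mul(140, 19593)) = Add(32545, 2743020) = 2775565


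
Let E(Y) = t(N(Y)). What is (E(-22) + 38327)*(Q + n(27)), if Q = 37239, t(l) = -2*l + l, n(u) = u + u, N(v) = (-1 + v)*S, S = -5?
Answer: 1425040116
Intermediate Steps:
N(v) = 5 - 5*v (N(v) = (-1 + v)*(-5) = 5 - 5*v)
n(u) = 2*u
t(l) = -l
E(Y) = -5 + 5*Y (E(Y) = -(5 - 5*Y) = -5 + 5*Y)
(E(-22) + 38327)*(Q + n(27)) = ((-5 + 5*(-22)) + 38327)*(37239 + 2*27) = ((-5 - 110) + 38327)*(37239 + 54) = (-115 + 38327)*37293 = 38212*37293 = 1425040116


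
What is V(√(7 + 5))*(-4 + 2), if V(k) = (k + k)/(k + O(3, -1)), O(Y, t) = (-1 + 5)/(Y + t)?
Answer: -6 + 2*√3 ≈ -2.5359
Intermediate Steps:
O(Y, t) = 4/(Y + t)
V(k) = 2*k/(2 + k) (V(k) = (k + k)/(k + 4/(3 - 1)) = (2*k)/(k + 4/2) = (2*k)/(k + 4*(½)) = (2*k)/(k + 2) = (2*k)/(2 + k) = 2*k/(2 + k))
V(√(7 + 5))*(-4 + 2) = (2*√(7 + 5)/(2 + √(7 + 5)))*(-4 + 2) = (2*√12/(2 + √12))*(-2) = (2*(2*√3)/(2 + 2*√3))*(-2) = (4*√3/(2 + 2*√3))*(-2) = -8*√3/(2 + 2*√3)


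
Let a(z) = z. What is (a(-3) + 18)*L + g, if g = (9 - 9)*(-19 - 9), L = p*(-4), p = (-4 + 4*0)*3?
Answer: 720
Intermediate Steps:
p = -12 (p = (-4 + 0)*3 = -4*3 = -12)
L = 48 (L = -12*(-4) = 48)
g = 0 (g = 0*(-28) = 0)
(a(-3) + 18)*L + g = (-3 + 18)*48 + 0 = 15*48 + 0 = 720 + 0 = 720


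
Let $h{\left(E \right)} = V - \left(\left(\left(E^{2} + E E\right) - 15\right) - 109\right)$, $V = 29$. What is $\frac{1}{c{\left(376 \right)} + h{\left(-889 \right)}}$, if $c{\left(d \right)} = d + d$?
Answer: $- \frac{1}{1579737} \approx -6.3302 \cdot 10^{-7}$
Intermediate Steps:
$c{\left(d \right)} = 2 d$
$h{\left(E \right)} = 153 - 2 E^{2}$ ($h{\left(E \right)} = 29 - \left(\left(\left(E^{2} + E E\right) - 15\right) - 109\right) = 29 - \left(\left(\left(E^{2} + E^{2}\right) - 15\right) - 109\right) = 29 - \left(\left(2 E^{2} - 15\right) - 109\right) = 29 - \left(\left(-15 + 2 E^{2}\right) - 109\right) = 29 - \left(-124 + 2 E^{2}\right) = 153 - 2 E^{2}$)
$\frac{1}{c{\left(376 \right)} + h{\left(-889 \right)}} = \frac{1}{2 \cdot 376 + \left(153 - 2 \left(-889\right)^{2}\right)} = \frac{1}{752 + \left(153 - 1580642\right)} = \frac{1}{752 - 1580489} = \frac{1}{-1579737} = - \frac{1}{1579737}$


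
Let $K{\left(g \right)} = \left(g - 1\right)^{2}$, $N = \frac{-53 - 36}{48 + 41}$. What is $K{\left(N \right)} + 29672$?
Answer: $29676$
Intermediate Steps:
$N = -1$ ($N = - \frac{89}{89} = \left(-89\right) \frac{1}{89} = -1$)
$K{\left(g \right)} = \left(-1 + g\right)^{2}$
$K{\left(N \right)} + 29672 = \left(-1 - 1\right)^{2} + 29672 = \left(-2\right)^{2} + 29672 = 4 + 29672 = 29676$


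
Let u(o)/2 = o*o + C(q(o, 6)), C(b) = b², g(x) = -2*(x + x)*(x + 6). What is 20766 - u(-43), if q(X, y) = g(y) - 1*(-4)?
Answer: -144244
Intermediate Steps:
g(x) = -4*x*(6 + x) (g(x) = -2*2*x*(6 + x) = -4*x*(6 + x))
q(X, y) = 4 - 4*y*(6 + y) (q(X, y) = -4*y*(6 + y) - 1*(-4) = -4*y*(6 + y) + 4 = 4 - 4*y*(6 + y))
u(o) = 161312 + 2*o² (u(o) = 2*(o*o + (4 - 4*6*(6 + 6))²) = 2*(o² + (4 - 4*6*12)²) = 2*(o² + (4 - 288)²) = 2*(o² + (-284)²) = 2*(o² + 80656) = 2*(80656 + o²) = 161312 + 2*o²)
20766 - u(-43) = 20766 - (161312 + 2*(-43)²) = 20766 - (161312 + 2*1849) = 20766 - (161312 + 3698) = 20766 - 1*165010 = 20766 - 165010 = -144244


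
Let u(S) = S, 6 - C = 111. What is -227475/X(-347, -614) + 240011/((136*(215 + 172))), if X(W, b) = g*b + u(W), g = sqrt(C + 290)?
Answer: 12556045024961/3664442525832 + 139669650*sqrt(185)/69623851 ≈ 30.712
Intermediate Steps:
C = -105 (C = 6 - 1*111 = 6 - 111 = -105)
g = sqrt(185) (g = sqrt(-105 + 290) = sqrt(185) ≈ 13.601)
X(W, b) = W + b*sqrt(185) (X(W, b) = sqrt(185)*b + W = b*sqrt(185) + W = W + b*sqrt(185))
-227475/X(-347, -614) + 240011/((136*(215 + 172))) = -227475/(-347 - 614*sqrt(185)) + 240011/((136*(215 + 172))) = -227475/(-347 - 614*sqrt(185)) + 240011/((136*387)) = -227475/(-347 - 614*sqrt(185)) + 240011/52632 = 240011/52632 - 227475/(-347 - 614*sqrt(185))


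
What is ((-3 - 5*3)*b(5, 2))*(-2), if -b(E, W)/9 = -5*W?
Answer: 3240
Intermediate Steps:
b(E, W) = 45*W (b(E, W) = -(-45)*W = 45*W)
((-3 - 5*3)*b(5, 2))*(-2) = ((-3 - 5*3)*(45*2))*(-2) = ((-3 - 15)*90)*(-2) = -18*90*(-2) = -1620*(-2) = 3240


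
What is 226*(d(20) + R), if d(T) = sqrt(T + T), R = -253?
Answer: -57178 + 452*sqrt(10) ≈ -55749.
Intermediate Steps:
d(T) = sqrt(2)*sqrt(T) (d(T) = sqrt(2*T) = sqrt(2)*sqrt(T))
226*(d(20) + R) = 226*(sqrt(2)*sqrt(20) - 253) = 226*(sqrt(2)*(2*sqrt(5)) - 253) = 226*(2*sqrt(10) - 253) = 226*(-253 + 2*sqrt(10)) = -57178 + 452*sqrt(10)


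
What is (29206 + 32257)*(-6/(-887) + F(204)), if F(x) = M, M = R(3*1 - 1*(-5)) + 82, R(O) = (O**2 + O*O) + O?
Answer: 11885223236/887 ≈ 1.3399e+7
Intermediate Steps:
R(O) = O + 2*O**2 (R(O) = (O**2 + O**2) + O = 2*O**2 + O = O + 2*O**2)
M = 218 (M = (3*1 - 1*(-5))*(1 + 2*(3*1 - 1*(-5))) + 82 = (3 + 5)*(1 + 2*(3 + 5)) + 82 = 8*(1 + 2*8) + 82 = 8*(1 + 16) + 82 = 8*17 + 82 = 136 + 82 = 218)
F(x) = 218
(29206 + 32257)*(-6/(-887) + F(204)) = (29206 + 32257)*(-6/(-887) + 218) = 61463*(-6*(-1/887) + 218) = 61463*(6/887 + 218) = 61463*(193372/887) = 11885223236/887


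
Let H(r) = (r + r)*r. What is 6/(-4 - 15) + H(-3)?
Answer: 336/19 ≈ 17.684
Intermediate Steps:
H(r) = 2*r**2 (H(r) = (2*r)*r = 2*r**2)
6/(-4 - 15) + H(-3) = 6/(-4 - 15) + 2*(-3)**2 = 6/(-19) + 2*9 = -1/19*6 + 18 = -6/19 + 18 = 336/19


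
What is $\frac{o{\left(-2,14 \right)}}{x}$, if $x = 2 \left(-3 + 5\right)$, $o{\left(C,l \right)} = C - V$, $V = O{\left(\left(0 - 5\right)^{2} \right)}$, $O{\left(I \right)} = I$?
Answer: $- \frac{27}{4} \approx -6.75$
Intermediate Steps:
$V = 25$ ($V = \left(0 - 5\right)^{2} = \left(-5\right)^{2} = 25$)
$o{\left(C,l \right)} = -25 + C$ ($o{\left(C,l \right)} = C - 25 = -25 + C$)
$x = 4$ ($x = 2 \cdot 2 = 4$)
$\frac{o{\left(-2,14 \right)}}{x} = \frac{-25 - 2}{4} = \left(-27\right) \frac{1}{4} = - \frac{27}{4}$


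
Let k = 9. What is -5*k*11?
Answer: -495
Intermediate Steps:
-5*k*11 = -5*9*11 = -45*11 = -495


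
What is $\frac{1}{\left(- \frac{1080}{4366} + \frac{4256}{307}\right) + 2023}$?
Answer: $\frac{670181}{1364901231} \approx 0.00049101$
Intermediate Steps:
$\frac{1}{\left(- \frac{1080}{4366} + \frac{4256}{307}\right) + 2023} = \frac{1}{\left(\left(-1080\right) \frac{1}{4366} + 4256 \cdot \frac{1}{307}\right) + 2023} = \frac{1}{\left(- \frac{540}{2183} + \frac{4256}{307}\right) + 2023} = \frac{1}{\frac{9125068}{670181} + 2023} = \frac{1}{\frac{1364901231}{670181}} = \frac{670181}{1364901231}$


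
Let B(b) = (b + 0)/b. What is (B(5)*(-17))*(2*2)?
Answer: -68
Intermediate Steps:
B(b) = 1 (B(b) = b/b = 1)
(B(5)*(-17))*(2*2) = (1*(-17))*(2*2) = -17*4 = -68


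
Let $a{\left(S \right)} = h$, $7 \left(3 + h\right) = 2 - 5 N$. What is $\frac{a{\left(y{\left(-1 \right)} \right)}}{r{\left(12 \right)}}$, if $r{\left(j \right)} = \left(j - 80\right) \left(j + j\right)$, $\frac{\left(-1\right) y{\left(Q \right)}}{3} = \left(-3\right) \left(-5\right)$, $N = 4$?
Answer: $\frac{13}{3808} \approx 0.0034139$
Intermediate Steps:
$h = - \frac{39}{7}$ ($h = -3 + \frac{2 - 20}{7} = -3 + \frac{1}{7} \left(-18\right) = -3 - \frac{18}{7} = - \frac{39}{7} \approx -5.5714$)
$y{\left(Q \right)} = -45$ ($y{\left(Q \right)} = - 3 \left(\left(-3\right) \left(-5\right)\right) = \left(-3\right) 15 = -45$)
$a{\left(S \right)} = - \frac{39}{7}$
$r{\left(j \right)} = 2 j \left(-80 + j\right)$ ($r{\left(j \right)} = \left(-80 + j\right) 2 j = 2 j \left(-80 + j\right)$)
$\frac{a{\left(y{\left(-1 \right)} \right)}}{r{\left(12 \right)}} = - \frac{39}{7 \cdot 2 \cdot 12 \left(-80 + 12\right)} = - \frac{39}{7 \cdot 2 \cdot 12 \left(-68\right)} = - \frac{39}{7 \left(-1632\right)} = \left(- \frac{39}{7}\right) \left(- \frac{1}{1632}\right) = \frac{13}{3808}$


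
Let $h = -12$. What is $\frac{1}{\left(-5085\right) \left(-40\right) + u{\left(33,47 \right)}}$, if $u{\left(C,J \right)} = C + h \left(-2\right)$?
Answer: $\frac{1}{203457} \approx 4.915 \cdot 10^{-6}$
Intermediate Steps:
$u{\left(C,J \right)} = 24 + C$ ($u{\left(C,J \right)} = C - -24 = C + 24 = 24 + C$)
$\frac{1}{\left(-5085\right) \left(-40\right) + u{\left(33,47 \right)}} = \frac{1}{\left(-5085\right) \left(-40\right) + \left(24 + 33\right)} = \frac{1}{203400 + 57} = \frac{1}{203457}$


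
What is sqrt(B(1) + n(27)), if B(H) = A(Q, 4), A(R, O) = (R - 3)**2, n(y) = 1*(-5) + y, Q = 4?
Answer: sqrt(23) ≈ 4.7958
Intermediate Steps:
n(y) = -5 + y
A(R, O) = (-3 + R)**2
B(H) = 1 (B(H) = (-3 + 4)**2 = 1**2 = 1)
sqrt(B(1) + n(27)) = sqrt(1 + (-5 + 27)) = sqrt(1 + 22) = sqrt(23)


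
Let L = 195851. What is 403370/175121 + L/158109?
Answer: 98074050301/27688206189 ≈ 3.5421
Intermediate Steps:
403370/175121 + L/158109 = 403370/175121 + 195851/158109 = 98074050301/27688206189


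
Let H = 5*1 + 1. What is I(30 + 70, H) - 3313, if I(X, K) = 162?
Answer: -3151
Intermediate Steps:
H = 6 (H = 5 + 1 = 6)
I(30 + 70, H) - 3313 = 162 - 3313 = -3151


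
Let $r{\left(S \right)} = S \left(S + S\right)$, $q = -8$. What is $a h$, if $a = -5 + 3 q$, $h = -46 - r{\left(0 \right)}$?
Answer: $1334$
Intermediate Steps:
$r{\left(S \right)} = 2 S^{2}$ ($r{\left(S \right)} = S 2 S = 2 S^{2}$)
$h = -46$ ($h = -46 - 2 \cdot 0^{2} = -46 - 2 \cdot 0 = -46 - 0 = -46 + 0 = -46$)
$a = -29$ ($a = -5 + 3 \left(-8\right) = -5 - 24 = -29$)
$a h = \left(-29\right) \left(-46\right) = 1334$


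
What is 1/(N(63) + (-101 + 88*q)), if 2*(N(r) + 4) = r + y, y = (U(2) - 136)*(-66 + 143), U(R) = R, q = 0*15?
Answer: -2/10465 ≈ -0.00019111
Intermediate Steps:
q = 0
y = -10318 (y = (2 - 136)*(-66 + 143) = -134*77 = -10318)
N(r) = -5163 + r/2 (N(r) = -4 + (r - 10318)/2 = -4 + (-10318 + r)/2 = -4 + (-5159 + r/2) = -5163 + r/2)
1/(N(63) + (-101 + 88*q)) = 1/((-5163 + (½)*63) + (-101 + 88*0)) = 1/((-5163 + 63/2) + (-101 + 0)) = 1/(-10263/2 - 101) = 1/(-10465/2) = -2/10465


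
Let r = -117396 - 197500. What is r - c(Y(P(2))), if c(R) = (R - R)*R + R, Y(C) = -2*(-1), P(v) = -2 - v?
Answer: -314898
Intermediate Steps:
r = -314896
Y(C) = 2 (Y(C) = -1*(-2) = 2)
c(R) = R (c(R) = 0*R + R = 0 + R = R)
r - c(Y(P(2))) = -314896 - 1*2 = -314896 - 2 = -314898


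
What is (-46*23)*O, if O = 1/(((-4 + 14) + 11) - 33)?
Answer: 529/6 ≈ 88.167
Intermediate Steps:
O = -1/12 (O = 1/((10 + 11) - 33) = 1/(21 - 33) = 1/(-12) = -1/12 ≈ -0.083333)
(-46*23)*O = -46*23*(-1/12) = -1058*(-1/12) = 529/6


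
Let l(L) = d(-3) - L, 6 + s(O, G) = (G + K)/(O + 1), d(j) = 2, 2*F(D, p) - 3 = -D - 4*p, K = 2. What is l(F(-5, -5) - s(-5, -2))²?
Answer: 324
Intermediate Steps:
F(D, p) = 3/2 - 2*p - D/2 (F(D, p) = 3/2 + (-D - 4*p)/2 = 3/2 + (-2*p - D/2) = 3/2 - 2*p - D/2)
s(O, G) = -6 + (2 + G)/(1 + O) (s(O, G) = -6 + (G + 2)/(O + 1) = -6 + (2 + G)/(1 + O))
l(L) = 2 - L
l(F(-5, -5) - s(-5, -2))² = (2 - ((3/2 - 2*(-5) - ½*(-5)) - (-4 - 2 - 6*(-5))/(1 - 5)))² = (2 - ((3/2 + 10 + 5/2) - (-4 - 2 + 30)/(-4)))² = (2 - (14 - (-1)*24/4))² = (2 - (14 - 1*(-6)))² = (2 - (14 + 6))² = (2 - 1*20)² = (2 - 20)² = (-18)² = 324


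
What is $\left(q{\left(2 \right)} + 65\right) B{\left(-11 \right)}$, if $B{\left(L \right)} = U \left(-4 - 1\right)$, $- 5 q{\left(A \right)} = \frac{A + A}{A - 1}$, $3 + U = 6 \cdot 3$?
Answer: $-4815$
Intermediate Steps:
$U = 15$ ($U = -3 + 6 \cdot 3 = -3 + 18 = 15$)
$q{\left(A \right)} = - \frac{2 A}{5 \left(-1 + A\right)}$ ($q{\left(A \right)} = - \frac{\left(A + A\right) \frac{1}{A - 1}}{5} = - \frac{2 A \frac{1}{-1 + A}}{5} = - \frac{2 A}{5 \left(-1 + A\right)}$)
$B{\left(L \right)} = -75$ ($B{\left(L \right)} = 15 \left(-4 - 1\right) = 15 \left(-5\right) = -75$)
$\left(q{\left(2 \right)} + 65\right) B{\left(-11 \right)} = \left(\left(-2\right) 2 \frac{1}{-5 + 5 \cdot 2} + 65\right) \left(-75\right) = \left(\left(-2\right) 2 \frac{1}{-5 + 10} + 65\right) \left(-75\right) = \left(\left(-2\right) 2 \cdot \frac{1}{5} + 65\right) \left(-75\right) = \left(- \frac{4}{5} + 65\right) \left(-75\right) = \frac{321}{5} \left(-75\right) = -4815$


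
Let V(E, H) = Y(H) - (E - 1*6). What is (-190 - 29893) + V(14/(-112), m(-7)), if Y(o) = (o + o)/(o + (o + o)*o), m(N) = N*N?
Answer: -23820869/792 ≈ -30077.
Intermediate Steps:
m(N) = N²
Y(o) = 2*o/(o + 2*o²) (Y(o) = (2*o)/(o + (2*o)*o) = (2*o)/(o + 2*o²) = 2*o/(o + 2*o²))
V(E, H) = 6 - E + 2/(1 + 2*H) (V(E, H) = 2/(1 + 2*H) - (E - 1*6) = 2/(1 + 2*H) - (E - 6) = 2/(1 + 2*H) - (-6 + E) = 2/(1 + 2*H) + (6 - E) = 6 - E + 2/(1 + 2*H))
(-190 - 29893) + V(14/(-112), m(-7)) = (-190 - 29893) + (2 + (1 + 2*(-7)²)*(6 - 14/(-112)))/(1 + 2*(-7)²) = -30083 + (2 + (1 + 2*49)*(6 - 14*(-1)/112))/(1 + 2*49) = -30083 + (2 + (1 + 98)*(6 - 1*(-⅛)))/(1 + 98) = -30083 + (2 + 99*(6 + ⅛))/99 = -30083 + (2 + 99*(49/8))/99 = -30083 + (2 + 4851/8)/99 = -30083 + (1/99)*(4867/8) = -30083 + 4867/792 = -23820869/792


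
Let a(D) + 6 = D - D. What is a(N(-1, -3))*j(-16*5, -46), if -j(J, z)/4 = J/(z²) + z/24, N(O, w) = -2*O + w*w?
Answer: -24814/529 ≈ -46.907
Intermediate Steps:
N(O, w) = w² - 2*O (N(O, w) = -2*O + w² = w² - 2*O)
j(J, z) = -z/6 - 4*J/z² (j(J, z) = -4*(J/(z²) + z/24) = -4*(J/z² + z*(1/24)) = -4*(J/z² + z/24) = -4*(z/24 + J/z²) = -z/6 - 4*J/z²)
a(D) = -6 (a(D) = -6 + (D - D) = -6 + 0 = -6)
a(N(-1, -3))*j(-16*5, -46) = -6*(-⅙*(-46) - 4*(-16*5)/(-46)²) = -6*(23/3 - 4*(-80)*1/2116) = -6*(23/3 + 80/529) = -6*12407/1587 = -24814/529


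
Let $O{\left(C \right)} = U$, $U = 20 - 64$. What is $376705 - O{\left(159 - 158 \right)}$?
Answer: $376749$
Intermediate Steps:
$U = -44$
$O{\left(C \right)} = -44$
$376705 - O{\left(159 - 158 \right)} = 376705 - -44 = 376705 + 44 = 376749$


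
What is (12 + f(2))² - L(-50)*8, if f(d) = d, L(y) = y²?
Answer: -19804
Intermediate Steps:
(12 + f(2))² - L(-50)*8 = (12 + 2)² - (-50)²*8 = 14² - 2500*8 = 196 - 1*20000 = 196 - 20000 = -19804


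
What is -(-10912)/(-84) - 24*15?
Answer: -10288/21 ≈ -489.90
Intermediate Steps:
-(-10912)/(-84) - 24*15 = -(-10912)*(-1)/84 - 360 = -88*31/21 - 360 = -2728/21 - 360 = -10288/21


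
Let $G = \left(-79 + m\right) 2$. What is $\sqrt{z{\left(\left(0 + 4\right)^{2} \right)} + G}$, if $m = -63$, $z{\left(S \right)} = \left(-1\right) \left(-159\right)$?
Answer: $5 i \sqrt{5} \approx 11.18 i$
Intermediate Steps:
$z{\left(S \right)} = 159$
$G = -284$ ($G = \left(-79 - 63\right) 2 = \left(-142\right) 2 = -284$)
$\sqrt{z{\left(\left(0 + 4\right)^{2} \right)} + G} = \sqrt{159 - 284} = \sqrt{-125} = 5 i \sqrt{5}$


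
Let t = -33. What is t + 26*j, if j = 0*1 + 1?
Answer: -7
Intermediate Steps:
j = 1 (j = 0 + 1 = 1)
t + 26*j = -33 + 26*1 = -33 + 26 = -7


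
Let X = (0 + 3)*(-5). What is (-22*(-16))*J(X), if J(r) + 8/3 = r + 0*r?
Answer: -18656/3 ≈ -6218.7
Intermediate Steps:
X = -15 (X = 3*(-5) = -15)
J(r) = -8/3 + r (J(r) = -8/3 + (r + 0*r) = -8/3 + (r + 0) = -8/3 + r)
(-22*(-16))*J(X) = (-22*(-16))*(-8/3 - 15) = 352*(-53/3) = -18656/3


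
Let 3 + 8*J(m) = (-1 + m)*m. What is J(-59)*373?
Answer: 1319301/8 ≈ 1.6491e+5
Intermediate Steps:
J(m) = -3/8 + m*(-1 + m)/8 (J(m) = -3/8 + ((-1 + m)*m)/8 = -3/8 + (m*(-1 + m))/8 = -3/8 + m*(-1 + m)/8)
J(-59)*373 = (-3/8 - ⅛*(-59) + (⅛)*(-59)²)*373 = (-3/8 + 59/8 + (⅛)*3481)*373 = (-3/8 + 59/8 + 3481/8)*373 = (3537/8)*373 = 1319301/8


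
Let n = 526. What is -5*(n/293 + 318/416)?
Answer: -779975/60944 ≈ -12.798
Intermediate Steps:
-5*(n/293 + 318/416) = -5*(526/293 + 318/416) = -5*(526*(1/293) + 318*(1/416)) = -5*(526/293 + 159/208) = -5*155995/60944 = -779975/60944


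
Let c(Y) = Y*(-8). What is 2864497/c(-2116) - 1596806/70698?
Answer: 87741738469/598387872 ≈ 146.63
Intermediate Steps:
c(Y) = -8*Y
2864497/c(-2116) - 1596806/70698 = 2864497/((-8*(-2116))) - 1596806/70698 = 2864497/16928 - 1596806*1/70698 = 2864497*(1/16928) - 798403/35349 = 2864497/16928 - 798403/35349 = 87741738469/598387872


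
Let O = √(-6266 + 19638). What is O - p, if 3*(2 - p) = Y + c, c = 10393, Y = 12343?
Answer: 22730/3 + 2*√3343 ≈ 7692.3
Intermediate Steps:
O = 2*√3343 (O = √13372 = 2*√3343 ≈ 115.64)
p = -22730/3 (p = 2 - (12343 + 10393)/3 = 2 - ⅓*22736 = 2 - 22736/3 = -22730/3 ≈ -7576.7)
O - p = 2*√3343 - 1*(-22730/3) = 2*√3343 + 22730/3 = 22730/3 + 2*√3343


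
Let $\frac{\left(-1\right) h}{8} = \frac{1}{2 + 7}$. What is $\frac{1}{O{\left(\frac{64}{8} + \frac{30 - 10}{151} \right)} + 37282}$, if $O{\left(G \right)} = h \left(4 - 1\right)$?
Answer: $\frac{3}{111838} \approx 2.6825 \cdot 10^{-5}$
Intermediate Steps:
$h = - \frac{8}{9}$ ($h = - \frac{8}{2 + 7} = - \frac{8}{9} \approx -0.88889$)
$O{\left(G \right)} = - \frac{8}{3}$ ($O{\left(G \right)} = - \frac{8 \left(4 - 1\right)}{9} = \left(- \frac{8}{9}\right) 3 = - \frac{8}{3}$)
$\frac{1}{O{\left(\frac{64}{8} + \frac{30 - 10}{151} \right)} + 37282} = \frac{1}{- \frac{8}{3} + 37282} = \frac{1}{\frac{111838}{3}} = \frac{3}{111838}$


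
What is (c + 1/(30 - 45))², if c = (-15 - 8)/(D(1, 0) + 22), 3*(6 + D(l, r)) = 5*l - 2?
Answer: 131044/65025 ≈ 2.0153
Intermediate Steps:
D(l, r) = -20/3 + 5*l/3 (D(l, r) = -6 + (5*l - 2)/3 = -6 + (-2 + 5*l)/3 = -6 + (-⅔ + 5*l/3) = -20/3 + 5*l/3)
c = -23/17 (c = (-15 - 8)/((-20/3 + (5/3)*1) + 22) = -23/((-20/3 + 5/3) + 22) = -23/(-5 + 22) = -23/17 ≈ -1.3529)
(c + 1/(30 - 45))² = (-23/17 + 1/(30 - 45))² = (-23/17 + 1/(-15))² = (-23/17 - 1/15)² = (-362/255)² = 131044/65025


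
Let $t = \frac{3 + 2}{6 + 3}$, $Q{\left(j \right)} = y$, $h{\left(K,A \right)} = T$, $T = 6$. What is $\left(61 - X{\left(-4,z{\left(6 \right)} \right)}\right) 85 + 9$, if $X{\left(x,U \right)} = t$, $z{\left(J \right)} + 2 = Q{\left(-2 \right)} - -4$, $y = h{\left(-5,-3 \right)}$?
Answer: $\frac{46321}{9} \approx 5146.8$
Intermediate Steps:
$h{\left(K,A \right)} = 6$
$y = 6$
$Q{\left(j \right)} = 6$
$t = \frac{5}{9} \approx 0.55556$
$z{\left(J \right)} = 8$ ($z{\left(J \right)} = -2 + \left(6 - -4\right) = -2 + \left(6 + 4\right) = -2 + 10 = 8$)
$X{\left(x,U \right)} = \frac{5}{9}$
$\left(61 - X{\left(-4,z{\left(6 \right)} \right)}\right) 85 + 9 = \left(61 - \frac{5}{9}\right) 85 + 9 = \frac{544}{9} \cdot 85 + 9 = \frac{46240}{9} + 9 = \frac{46321}{9}$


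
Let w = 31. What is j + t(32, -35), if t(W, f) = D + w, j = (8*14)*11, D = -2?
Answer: 1261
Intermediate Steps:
j = 1232 (j = 112*11 = 1232)
t(W, f) = 29 (t(W, f) = -2 + 31 = 29)
j + t(32, -35) = 1232 + 29 = 1261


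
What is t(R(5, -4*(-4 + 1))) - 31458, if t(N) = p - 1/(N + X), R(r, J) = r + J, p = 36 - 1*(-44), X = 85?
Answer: -3200557/102 ≈ -31378.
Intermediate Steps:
p = 80 (p = 36 + 44 = 80)
R(r, J) = J + r
t(N) = 80 - 1/(85 + N) (t(N) = 80 - 1/(N + 85) = 80 - 1/(85 + N))
t(R(5, -4*(-4 + 1))) - 31458 = (6799 + 80*(-4*(-4 + 1) + 5))/(85 + (-4*(-4 + 1) + 5)) - 31458 = (6799 + 80*(-4*(-3) + 5))/(85 + (-4*(-3) + 5)) - 31458 = (6799 + 80*(12 + 5))/(85 + (12 + 5)) - 31458 = (6799 + 80*17)/(85 + 17) - 31458 = (6799 + 1360)/102 - 31458 = (1/102)*8159 - 31458 = 8159/102 - 31458 = -3200557/102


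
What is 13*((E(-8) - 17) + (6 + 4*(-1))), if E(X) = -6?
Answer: -273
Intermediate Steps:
13*((E(-8) - 17) + (6 + 4*(-1))) = 13*((-6 - 17) + (6 + 4*(-1))) = 13*(-23 + (6 - 4)) = 13*(-23 + 2) = 13*(-21) = -273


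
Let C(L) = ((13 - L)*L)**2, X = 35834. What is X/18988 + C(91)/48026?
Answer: 239591715109/227979422 ≈ 1050.9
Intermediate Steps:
C(L) = L**2*(13 - L)**2 (C(L) = (L*(13 - L))**2 = L**2*(13 - L)**2)
X/18988 + C(91)/48026 = 35834/18988 + (91**2*(-13 + 91)**2)/48026 = 35834*(1/18988) + (8281*78**2)*(1/48026) = 17917/9494 + (8281*6084)*(1/48026) = 17917/9494 + 50381604*(1/48026) = 17917/9494 + 25190802/24013 = 239591715109/227979422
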